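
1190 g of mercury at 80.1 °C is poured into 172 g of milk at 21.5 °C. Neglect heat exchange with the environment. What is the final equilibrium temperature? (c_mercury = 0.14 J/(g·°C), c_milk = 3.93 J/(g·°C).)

T_f ≈ 33.1 °C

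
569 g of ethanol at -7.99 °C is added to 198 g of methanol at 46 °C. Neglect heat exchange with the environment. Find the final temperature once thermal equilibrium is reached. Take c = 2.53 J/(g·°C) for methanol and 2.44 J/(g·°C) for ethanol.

|Q_methanol| = |Q_ethanol|:
198*2.53*(46 − T) = 569*2.44*(T − (-7.99))
500.94(46 − T) = 1388.4(T − (-7.99))
1889.3 T = 11950  ⇒  T ≈ 6.33 °C

T_f ≈ 6.3 °C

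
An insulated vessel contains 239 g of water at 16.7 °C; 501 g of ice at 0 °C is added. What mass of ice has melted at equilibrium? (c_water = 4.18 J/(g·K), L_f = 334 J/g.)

m_melted ≈ 50 g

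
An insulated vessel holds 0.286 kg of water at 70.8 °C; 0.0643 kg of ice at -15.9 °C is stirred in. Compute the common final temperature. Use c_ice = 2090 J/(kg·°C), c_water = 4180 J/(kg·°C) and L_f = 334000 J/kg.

T_f ≈ 41.7 °C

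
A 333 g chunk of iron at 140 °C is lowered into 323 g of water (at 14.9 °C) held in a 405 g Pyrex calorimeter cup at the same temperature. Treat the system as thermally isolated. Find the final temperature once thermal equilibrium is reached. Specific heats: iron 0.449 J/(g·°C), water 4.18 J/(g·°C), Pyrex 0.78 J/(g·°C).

Net heat exchanged in the isolated system is zero:
333×0.449×(T − 140) + 323×4.18×(T − 14.9) + 405×0.78×(T − 14.9) = 0
149.52(T − 140) + 1350.1(T − 14.9) + 315.9(T − 14.9) = 0
(149.52 + 1350.1 + 315.9) T = 149.52×140 + 1350.1×14.9 + 315.9×14.9
T ≈ 25.20 °C

T_f ≈ 25.2 °C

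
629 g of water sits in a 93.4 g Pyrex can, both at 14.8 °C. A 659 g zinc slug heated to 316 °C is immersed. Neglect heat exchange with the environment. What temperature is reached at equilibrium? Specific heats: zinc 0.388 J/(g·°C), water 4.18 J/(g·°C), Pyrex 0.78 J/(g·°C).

T_f ≈ 40.8 °C

Energy conservation, ΣQ = 0:
659·0.388·(T − 316) + 629·4.18·(T − 14.8) + 93.4·0.78·(T − 14.8) = 0
255.69(T − 316) + 2629.2(T − 14.8) + 72.85(T − 14.8) = 0
(255.69 + 2629.2 + 72.85) T = 255.69·316 + 2629.2·14.8 + 72.85·14.8
T = 120789/2957.8 ≈ 40.84 °C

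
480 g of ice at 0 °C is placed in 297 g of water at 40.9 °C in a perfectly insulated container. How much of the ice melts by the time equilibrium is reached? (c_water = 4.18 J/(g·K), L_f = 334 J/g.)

Water can give up m c ΔT = 297×4.18×40.9 = 50776 J before reaching 0 °C.
Fully melting the ice requires m_ice L_f = 480×334 = 160320 J.
That's not enough to melt it all — equilibrium is at 0 °C with ice remaining.
m_melt = 50776 / L_f = 152 g.

m_melted ≈ 152 g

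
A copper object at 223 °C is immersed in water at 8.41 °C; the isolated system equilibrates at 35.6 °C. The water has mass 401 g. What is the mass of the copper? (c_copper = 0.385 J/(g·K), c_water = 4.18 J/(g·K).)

Heat lost by the copper = heat gained by the water:
m×0.385×(223 − 35.6) = 401×4.18×(35.6 − 8.41)
72.15 m = 45575  ⇒  m ≈ 631.7 g

m ≈ 632 g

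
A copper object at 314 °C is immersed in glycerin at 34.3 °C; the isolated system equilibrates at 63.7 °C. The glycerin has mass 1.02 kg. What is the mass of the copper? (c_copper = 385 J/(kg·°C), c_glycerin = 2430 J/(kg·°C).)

Heat lost by the copper = heat gained by the glycerin:
m·385·(314 − 63.7) = 1.02·2430·(63.7 − 34.3)
96366 m = 72871  ⇒  m ≈ 0.7562 kg

m ≈ 0.756 kg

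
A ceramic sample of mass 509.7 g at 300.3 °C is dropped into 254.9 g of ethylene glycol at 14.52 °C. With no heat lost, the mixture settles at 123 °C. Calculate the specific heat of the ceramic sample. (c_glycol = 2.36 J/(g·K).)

c ≈ 0.722 J/(g·K)

Heat gained plus heat lost sum to zero:
509.7·c·(123 − 300.3) + 254.9·2.36·(123 − 14.52) = 0
-90370 c = -65258
c = -65258/-90370 ≈ 0.7221 J/(g·K)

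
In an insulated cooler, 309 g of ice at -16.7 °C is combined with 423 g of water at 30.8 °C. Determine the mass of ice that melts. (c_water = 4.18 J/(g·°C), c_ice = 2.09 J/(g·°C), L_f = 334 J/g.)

Heat available from the water dropping to 0 °C: 423×4.18×30.8 = 54459 J.
Warming the ice to 0 °C takes 309×2.09×16.7 = 10785 J, leaving 43674 J for melting.
Melting all 309 g of ice would need 309×334 = 103206 J.
Since 43674 < 103206 J, not all the ice melts; equilibrium is at 0 °C.
m_melted×334 = 43674  ⇒  m_melted ≈ 130.8 g.

m_melted ≈ 131 g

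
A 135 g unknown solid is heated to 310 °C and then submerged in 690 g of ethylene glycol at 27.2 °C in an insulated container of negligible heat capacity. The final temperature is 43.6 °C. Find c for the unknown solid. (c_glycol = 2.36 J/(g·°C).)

c ≈ 0.743 J/(g·°C)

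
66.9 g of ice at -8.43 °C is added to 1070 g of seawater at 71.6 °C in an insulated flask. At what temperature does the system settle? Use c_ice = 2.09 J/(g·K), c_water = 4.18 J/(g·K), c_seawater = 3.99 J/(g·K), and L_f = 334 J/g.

Energy balance with sensible and latent terms:
ice -8.43→0 °C: 66.9·2.09·8.43 = 1178.7; fusion: m_ice L_f = 66.9·334 = 22345; warm the meltwater: 279.64 T; seawater cools: 1070·3.99·(T − 71.6) = 4269.3(T − 71.6)
4548.9 T = 305682 − 23523 = 282159
T ≈ 62.03 °C. Since T > 0 °C, the all-ice-melts assumption holds.

T_f ≈ 62.0 °C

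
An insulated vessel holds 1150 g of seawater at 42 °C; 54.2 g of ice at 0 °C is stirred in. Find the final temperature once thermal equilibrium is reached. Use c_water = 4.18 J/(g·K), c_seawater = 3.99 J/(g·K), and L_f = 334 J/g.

Energy conservation, ΣQ = 0:
fusion: m_ice L_f = 54.2·334 = 18103
  warm the meltwater: 226.56 T
  seawater: 4588.5(T − 42)
4815.1 T = 192717 − 18103 = 174614
T ≈ 36.26 °C (positive, so assuming full melt was valid).

T_f ≈ 36.3 °C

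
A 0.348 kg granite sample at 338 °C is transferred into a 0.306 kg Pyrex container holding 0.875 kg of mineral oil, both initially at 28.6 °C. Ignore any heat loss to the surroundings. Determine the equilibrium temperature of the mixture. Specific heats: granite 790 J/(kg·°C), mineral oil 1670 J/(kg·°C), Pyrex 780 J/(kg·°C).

T_f ≈ 71.7 °C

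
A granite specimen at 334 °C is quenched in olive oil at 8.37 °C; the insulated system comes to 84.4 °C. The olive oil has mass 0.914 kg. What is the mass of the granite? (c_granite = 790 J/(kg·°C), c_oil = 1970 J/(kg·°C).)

m ≈ 0.694 kg

Conservation of energy gives ΣQ = 0:
m×790×(84.4 − 334) + 0.914×1970×(84.4 − 8.37) = 0
-197184 m = -136898
m = -136898/-197184 ≈ 0.6943 kg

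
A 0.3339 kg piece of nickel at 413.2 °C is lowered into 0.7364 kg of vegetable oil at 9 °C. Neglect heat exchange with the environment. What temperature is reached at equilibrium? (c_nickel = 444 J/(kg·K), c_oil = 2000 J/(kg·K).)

Set heat shed by the hot body equal to heat absorbed by the cold body:
0.3339·444·(413.2 − T) = 0.7364·2000·(T − 9)
148.25(413.2 − T) = 1472.8(T − 9)
1621.1 T = 74513  ⇒  T ≈ 45.97 °C

T_f ≈ 46.0 °C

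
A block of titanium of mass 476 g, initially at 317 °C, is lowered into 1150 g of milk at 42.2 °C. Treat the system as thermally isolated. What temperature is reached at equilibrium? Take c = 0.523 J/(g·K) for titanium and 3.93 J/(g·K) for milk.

T_f is the heat-capacity-weighted average of the initial temperatures:
T_f = (248.95×317 + 4519.5×42.2) / (248.95 + 4519.5)
    = 269639 / 4768.4 ≈ 56.55 °C

T_f ≈ 56.5 °C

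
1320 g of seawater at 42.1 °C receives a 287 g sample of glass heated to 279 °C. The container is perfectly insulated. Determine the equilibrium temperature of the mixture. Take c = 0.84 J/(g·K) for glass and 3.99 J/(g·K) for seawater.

T_f ≈ 52.5 °C

Net heat exchanged in the isolated system is zero:
287·0.84·(T − 279) + 1320·3.99·(T − 42.1) = 0
241.08(T − 279) + 5266.8(T − 42.1) = 0
(241.08 + 5266.8) T = 241.08·279 + 5266.8·42.1
T ≈ 52.47 °C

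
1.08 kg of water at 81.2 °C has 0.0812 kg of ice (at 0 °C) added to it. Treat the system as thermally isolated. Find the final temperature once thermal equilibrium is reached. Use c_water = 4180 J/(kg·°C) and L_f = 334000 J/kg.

Conservation of energy gives ΣQ = 0:
latent heat to melt: 0.0812×334000 = 27121; meltwater 0→T: 0.0812×4180×T = 339.42 T; water cools: 1.08×4180×(T − 81.2) = 4514.4(T − 81.2)
4853.8 T = 366569 − 27121 = 339448
T ≈ 69.93 °C. Since T > 0 °C, the all-ice-melts assumption holds.

T_f ≈ 69.9 °C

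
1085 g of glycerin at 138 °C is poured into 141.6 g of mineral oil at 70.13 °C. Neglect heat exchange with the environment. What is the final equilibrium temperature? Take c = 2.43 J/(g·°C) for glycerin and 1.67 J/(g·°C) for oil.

Taking heat into each body as positive, Σ m c ΔT = 0:
1085·2.43·(T − 138) + 141.6·1.67·(T − 70.13) = 0
(2636.6 + 236.47) T = 2636.6·138 + 236.47·70.13
T = 380428 / 2873 = 132 °C

T_f ≈ 132.4 °C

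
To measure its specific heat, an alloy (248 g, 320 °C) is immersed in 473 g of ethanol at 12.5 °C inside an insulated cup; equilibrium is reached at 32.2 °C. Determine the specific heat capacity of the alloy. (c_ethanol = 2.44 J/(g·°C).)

Conservation of energy gives ΣQ = 0:
248·c·(32.2 − 320) + 473·2.44·(32.2 − 12.5) = 0
-71374 c = -22736
c = -22736/-71374 ≈ 0.3185 J/(g·°C)

c ≈ 0.319 J/(g·°C)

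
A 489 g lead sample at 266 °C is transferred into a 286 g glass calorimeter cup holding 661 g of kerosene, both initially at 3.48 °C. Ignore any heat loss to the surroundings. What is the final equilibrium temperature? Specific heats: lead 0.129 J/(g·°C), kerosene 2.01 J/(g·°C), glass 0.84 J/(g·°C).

T_f ≈ 13.6 °C

Conservation of energy gives ΣQ = 0:
489×0.129×(T − 266) + 661×2.01×(T − 3.48) + 286×0.84×(T − 3.48) = 0
63.08(T − 266) + 1328.6(T − 3.48) + 240.24(T − 3.48) = 0
(63.08 + 1328.6 + 240.24) T = 63.08×266 + 1328.6×3.48 + 240.24×3.48
T = 22239 / 1631.9 = 13.6 °C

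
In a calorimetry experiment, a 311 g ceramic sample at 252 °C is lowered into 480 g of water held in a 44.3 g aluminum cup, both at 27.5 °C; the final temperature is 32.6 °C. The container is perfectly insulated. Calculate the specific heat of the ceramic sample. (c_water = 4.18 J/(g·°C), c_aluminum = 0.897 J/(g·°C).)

c ≈ 0.153 J/(g·°C)

Taking heat into each body as positive, Σ m c ΔT = 0:
311×c×(32.6 − 252) + 480×4.18×(32.6 − 27.5) + 44.3×0.897×(32.6 − 27.5) = 0
-68233 c = -10435
c = -10435/-68233 ≈ 0.1529 J/(g·°C)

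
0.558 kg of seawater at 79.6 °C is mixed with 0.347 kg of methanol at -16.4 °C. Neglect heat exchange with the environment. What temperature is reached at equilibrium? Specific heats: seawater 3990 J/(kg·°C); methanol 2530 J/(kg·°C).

With ΣQ=0 the equilibrium temperature is the m·c-weighted mean:
T_f = (2226.4·79.6 + 877.91·(-16.4)) / (2226.4 + 877.91)
    = 162825 / 3104.3 ≈ 52.45 °C

T_f ≈ 52.5 °C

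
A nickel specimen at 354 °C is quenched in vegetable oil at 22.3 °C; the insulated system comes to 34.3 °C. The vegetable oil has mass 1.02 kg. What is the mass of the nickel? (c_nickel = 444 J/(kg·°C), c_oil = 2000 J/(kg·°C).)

m ≈ 0.172 kg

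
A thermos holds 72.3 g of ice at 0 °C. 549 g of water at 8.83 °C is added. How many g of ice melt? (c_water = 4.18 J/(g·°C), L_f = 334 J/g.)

Heat available from the water dropping to 0 °C: 549·4.18·8.83 = 20263 J.
To melt every bit of ice: 72.3·334 = 24148 J.
That's not enough to melt it all — equilibrium is at 0 °C with ice remaining.
Mass melted = 20263/334 ≈ 60.67 g.

m_melted ≈ 60.7 g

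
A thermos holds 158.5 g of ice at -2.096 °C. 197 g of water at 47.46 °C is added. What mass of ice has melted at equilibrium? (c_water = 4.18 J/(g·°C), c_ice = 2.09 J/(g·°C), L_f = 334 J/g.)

Water can give up m c ΔT = 197·4.18·47.46 = 39081 J before reaching 0 °C.
Of that, 158.5·2.09·2.096 = 694.33 J goes to bring the ice to 0 °C, leaving 38387 J.
To melt every bit of ice: 158.5·334 = 52939 J.
38387 J < 52939 J, so only part of the ice melts and the system sits at 0 °C.
m_melt = 38387 / L_f = 114.9 g.

m_melted ≈ 115 g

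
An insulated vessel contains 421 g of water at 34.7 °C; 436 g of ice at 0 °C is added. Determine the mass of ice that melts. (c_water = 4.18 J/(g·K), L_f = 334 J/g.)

m_melted ≈ 183 g

Heat available from the water dropping to 0 °C: 421×4.18×34.7 = 61064 J.
Fully melting the ice requires m_ice L_f = 436×334 = 145624 J.
Since 61064 < 145624 J, not all the ice melts; equilibrium is at 0 °C.
m_melt = 61064 / L_f = 182.8 g.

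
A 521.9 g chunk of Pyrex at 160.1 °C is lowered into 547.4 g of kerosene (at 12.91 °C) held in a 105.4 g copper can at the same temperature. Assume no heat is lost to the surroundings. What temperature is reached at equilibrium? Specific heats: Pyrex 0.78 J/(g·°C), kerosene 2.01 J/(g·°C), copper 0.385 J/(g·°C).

T_f ≈ 51.6 °C

With ΣQ=0 the equilibrium temperature is the m·c-weighted mean:
T_f = (407.08*160.1 + 1100.3*12.91 + 40.58*12.91) / (407.08 + 1100.3 + 40.58)
    = 79902 / 1547.9 ≈ 51.62 °C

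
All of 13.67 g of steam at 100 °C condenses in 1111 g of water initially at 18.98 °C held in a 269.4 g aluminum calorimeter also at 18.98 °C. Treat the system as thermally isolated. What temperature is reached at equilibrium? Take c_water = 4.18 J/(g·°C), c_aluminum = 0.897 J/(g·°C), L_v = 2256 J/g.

Taking heat into each body as positive, Σ m c ΔT = 0:
condense steam: −13.67·2256 = −30840; condensate cools 100→T: 13.67·4.18·(T − 100) = 57.14(T − 100); water warms: 1111·4.18·(T − 18.98) = 4644(T − 18.98); aluminum cup: 269.4·0.897·(T − 18.98) = 241.65(T − 18.98)
4942.8 T = 30840 + 5714.1 + 92729 = 129283
T ≈ 26.16 °C (< 100 °C, so full condensation is consistent).

T_f ≈ 26.2 °C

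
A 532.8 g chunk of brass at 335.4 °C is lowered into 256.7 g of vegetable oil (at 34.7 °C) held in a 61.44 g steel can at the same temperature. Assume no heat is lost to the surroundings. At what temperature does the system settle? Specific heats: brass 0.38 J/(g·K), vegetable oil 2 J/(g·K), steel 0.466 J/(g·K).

With ΣQ=0 the equilibrium temperature is the m·c-weighted mean:
T_f = (202.46*335.4 + 513.4*34.7 + 28.63*34.7) / (202.46 + 513.4 + 28.63)
    = 86715 / 744.5 ≈ 116.47 °C

T_f ≈ 116.5 °C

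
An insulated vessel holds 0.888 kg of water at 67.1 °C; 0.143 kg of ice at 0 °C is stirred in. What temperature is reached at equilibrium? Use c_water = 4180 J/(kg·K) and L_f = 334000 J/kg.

Net heat exchanged in the isolated system is zero:
fusion: m_ice L_f = 0.143·334000 = 47762
  meltwater 0→T: 0.143·4180·T = 597.74 T
  water cools: 0.888·4180·(T − 67.1) = 3711.8(T − 67.1)
4309.6 T = 249064 − 47762 = 201302
T ≈ 46.71 °C (positive, so assuming full melt was valid).

T_f ≈ 46.7 °C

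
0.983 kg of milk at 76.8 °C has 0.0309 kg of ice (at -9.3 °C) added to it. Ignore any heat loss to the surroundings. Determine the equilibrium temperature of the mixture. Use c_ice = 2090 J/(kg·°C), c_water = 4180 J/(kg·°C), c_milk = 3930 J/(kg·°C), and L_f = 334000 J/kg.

Let T be the final temperature. ΣQ_i = 0:
warm ice to 0 °C: 0.0309·2090·(0 − (-9.3)) = 600.6
  melt ice: 0.0309·334000 = 10321
  meltwater 0→T: 0.0309·4180·T = 129.16 T
  milk cools: 0.983·3930·(T − 76.8) = 3863.2(T − 76.8)
3992.4 T = 296693 − 10921 = 285772
T ≈ 71.58 °C. Since T > 0 °C, the all-ice-melts assumption holds.

T_f ≈ 71.6 °C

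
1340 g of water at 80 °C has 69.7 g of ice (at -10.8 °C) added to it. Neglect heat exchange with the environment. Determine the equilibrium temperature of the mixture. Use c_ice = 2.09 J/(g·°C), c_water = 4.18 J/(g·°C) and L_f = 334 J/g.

T_f ≈ 71.8 °C

Sum of m c ΔT and latent-heat terms is zero:
warm ice to 0 °C: 69.7·2.09·(0 − (-10.8)) = 1573.3
  latent heat to melt: 69.7·334 = 23280
  meltwater 0→T: 69.7·4.18·T = 291.35 T
  water cools: 1340·4.18·(T − 80) = 5601.2(T − 80)
5892.5 T = 448096 − 24853 = 423243
T ≈ 71.83 °C. Since T > 0 °C, the all-ice-melts assumption holds.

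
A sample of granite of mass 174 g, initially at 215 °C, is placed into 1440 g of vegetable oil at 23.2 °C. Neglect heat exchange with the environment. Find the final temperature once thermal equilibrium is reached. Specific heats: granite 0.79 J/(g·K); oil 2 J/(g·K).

T_f ≈ 31.9 °C

T_f = Σ m_i c_i T_i / Σ m_i c_i:
T_f = (137.46*215 + 2880*23.2) / (137.46 + 2880)
    = 96370 / 3017.5 ≈ 31.94 °C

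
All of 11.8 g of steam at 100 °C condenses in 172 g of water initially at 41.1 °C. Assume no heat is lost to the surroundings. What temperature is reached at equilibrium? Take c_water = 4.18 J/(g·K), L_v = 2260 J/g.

T_f ≈ 79.6 °C

Taking heat into each body as positive, Σ m c ΔT = 0:
steam→water at 100 °C releases m L_v = 11.8×2260 = 26668
  condensate cools 100→T: 11.8×4.18×(T − 100) = 49.32(T − 100)
  water warms: 172×4.18×(T − 41.1) = 718.96(T − 41.1)
768.28 T = 26668 + 4932.4 + 29549 = 61150
T ≈ 79.59 °C, under the boiling point, so the assumption holds.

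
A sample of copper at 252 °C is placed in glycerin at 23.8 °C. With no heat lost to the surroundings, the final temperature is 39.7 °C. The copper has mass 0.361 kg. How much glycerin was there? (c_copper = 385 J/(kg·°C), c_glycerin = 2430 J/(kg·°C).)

Net heat exchanged in the isolated system is zero:
0.361×385×(39.7 − 252) + m×2430×(39.7 − 23.8) = 0
38637 m = 29507
m = 29507/38637 ≈ 0.7637 kg

m ≈ 0.764 kg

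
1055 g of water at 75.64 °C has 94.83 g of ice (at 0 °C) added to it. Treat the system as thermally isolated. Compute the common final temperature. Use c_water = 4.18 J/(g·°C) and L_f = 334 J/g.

Sum of m c ΔT and latent-heat terms is zero:
latent heat to melt: 94.83×334 = 31673; warm the meltwater: 396.39 T; water: 4409.9(T − 75.64)
4806.3 T = 333565 − 31673 = 301892
T ≈ 62.81 °C (positive, so assuming full melt was valid).

T_f ≈ 62.8 °C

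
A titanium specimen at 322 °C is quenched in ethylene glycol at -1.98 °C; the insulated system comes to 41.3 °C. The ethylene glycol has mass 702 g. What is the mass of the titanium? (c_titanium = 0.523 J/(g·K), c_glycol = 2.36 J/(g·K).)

Heat lost by the titanium = heat gained by the glycol:
m×0.523×(322 − 41.3) = 702×2.36×(41.3 − (-1.98))
146.81 m = 71703  ⇒  m ≈ 488.4 g

m ≈ 488 g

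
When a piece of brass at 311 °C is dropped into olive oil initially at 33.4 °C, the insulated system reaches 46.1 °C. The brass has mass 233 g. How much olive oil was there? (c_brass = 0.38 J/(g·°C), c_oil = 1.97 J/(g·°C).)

m ≈ 937 g

Let T be the final temperature. ΣQ_i = 0:
233×0.38×(46.1 − 311) + m×1.97×(46.1 − 33.4) = 0
25.02 m = 23454
m = 23454/25.02 ≈ 937.5 g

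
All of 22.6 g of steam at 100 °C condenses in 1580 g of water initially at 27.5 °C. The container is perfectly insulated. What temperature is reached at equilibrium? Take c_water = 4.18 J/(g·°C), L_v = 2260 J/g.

Energy conservation, ΣQ = 0:
latent heat released on condensation: 22.6×2260 = 51076; condensed water 100 °C→T: 94.47(T − 100); water warms: 1580×4.18×(T − 27.5) = 6604.4(T − 27.5)
6698.9 T = 51076 + 9446.8 + 181621 = 242144
T ≈ 36.15 °C, under the boiling point, so the assumption holds.

T_f ≈ 36.1 °C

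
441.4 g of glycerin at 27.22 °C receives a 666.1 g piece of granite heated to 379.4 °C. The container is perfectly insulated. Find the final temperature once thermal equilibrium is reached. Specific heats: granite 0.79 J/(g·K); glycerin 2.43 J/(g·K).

T_f ≈ 143.1 °C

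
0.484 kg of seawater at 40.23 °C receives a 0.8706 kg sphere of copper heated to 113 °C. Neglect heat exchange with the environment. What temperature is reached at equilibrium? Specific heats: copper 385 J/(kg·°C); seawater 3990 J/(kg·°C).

T_f ≈ 51.0 °C

T_f = Σ m_i c_i T_i / Σ m_i c_i:
T_f = (335.18*113 + 1931.2*40.23) / (335.18 + 1931.2)
    = 115566 / 2266.3 ≈ 50.99 °C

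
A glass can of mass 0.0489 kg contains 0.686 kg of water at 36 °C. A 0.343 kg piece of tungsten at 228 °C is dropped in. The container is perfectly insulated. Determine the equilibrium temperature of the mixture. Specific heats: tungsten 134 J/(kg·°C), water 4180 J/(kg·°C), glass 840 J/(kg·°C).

Heat gained plus heat lost sum to zero:
0.343×134×(T − 228) + 0.686×4180×(T − 36) + 0.0489×840×(T − 36) = 0
(45.96 + 2867.5 + 41.08) T = 45.96×228 + 2867.5×36 + 41.08×36
T = 115187 / 2954.5 = 39 °C

T_f ≈ 39.0 °C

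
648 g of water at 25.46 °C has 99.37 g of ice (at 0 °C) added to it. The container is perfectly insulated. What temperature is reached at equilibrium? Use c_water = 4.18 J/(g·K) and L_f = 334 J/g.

Taking heat into each body as positive, Σ m c ΔT = 0:
latent heat to melt: 99.37×334 = 33190; warm the meltwater: 415.37 T; water cools: 648×4.18×(T − 25.46) = 2708.6(T − 25.46)
3124 T = 68962 − 33190 = 35772
T ≈ 11.45 °C — above 0 °C, consistent with complete melting.

T_f ≈ 11.5 °C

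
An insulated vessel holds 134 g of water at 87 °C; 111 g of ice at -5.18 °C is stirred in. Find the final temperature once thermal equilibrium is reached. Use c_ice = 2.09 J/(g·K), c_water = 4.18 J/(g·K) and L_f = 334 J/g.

T_f ≈ 10.2 °C

Conservation of energy gives ΣQ = 0:
ice -5.18→0 °C: 111·2.09·5.18 = 1201.7; fusion: m_ice L_f = 111·334 = 37074; warm the meltwater: 463.98 T; water cools: 134·4.18·(T − 87) = 560.12(T − 87)
1024.1 T = 48730 − 38276 = 10455
T ≈ 10.21 °C. Since T > 0 °C, the all-ice-melts assumption holds.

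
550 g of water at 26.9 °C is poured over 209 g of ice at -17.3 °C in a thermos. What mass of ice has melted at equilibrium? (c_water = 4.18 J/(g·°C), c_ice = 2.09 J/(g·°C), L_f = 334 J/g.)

Water can give up m c ΔT = 550×4.18×26.9 = 61843 J before reaching 0 °C.
Warming the ice to 0 °C takes 209×2.09×17.3 = 7556.8 J, leaving 54286 J for melting.
To melt every bit of ice: 209×334 = 69806 J.
54286 J < 69806 J, so only part of the ice melts and the system sits at 0 °C.
m_melted×334 = 54286  ⇒  m_melted ≈ 162.5 g.

m_melted ≈ 163 g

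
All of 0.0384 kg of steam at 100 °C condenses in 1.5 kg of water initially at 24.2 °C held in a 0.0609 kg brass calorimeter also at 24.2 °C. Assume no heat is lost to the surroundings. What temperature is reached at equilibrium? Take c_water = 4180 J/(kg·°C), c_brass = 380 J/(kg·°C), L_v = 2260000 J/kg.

Energy balance with sensible and latent terms:
latent heat released on condensation: 0.0384×2260000 = 86784; condensate cools 100→T: 0.0384×4180×(T − 100) = 160.51(T − 100); original water: 6270(T − 24.2); cup: 23.14(T − 24.2)
6453.7 T = 86784 + 16051 + 152294 = 255129
T ≈ 39.53 °C (< 100 °C, so full condensation is consistent).

T_f ≈ 39.5 °C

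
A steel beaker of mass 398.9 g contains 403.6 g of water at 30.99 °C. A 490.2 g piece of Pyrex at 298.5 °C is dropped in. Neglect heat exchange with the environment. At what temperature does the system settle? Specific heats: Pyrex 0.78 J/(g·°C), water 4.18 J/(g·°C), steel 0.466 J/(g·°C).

T_f ≈ 76.3 °C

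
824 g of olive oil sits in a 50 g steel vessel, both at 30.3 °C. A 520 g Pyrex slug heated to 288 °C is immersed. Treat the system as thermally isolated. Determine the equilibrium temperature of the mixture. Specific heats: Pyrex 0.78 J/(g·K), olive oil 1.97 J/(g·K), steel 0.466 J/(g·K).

T_f ≈ 81.2 °C

Taking heat into each body as positive, Σ m c ΔT = 0:
520×0.78×(T − 288) + 824×1.97×(T − 30.3) + 50×0.466×(T − 30.3) = 0
(405.6 + 1623.3 + 23.3) T = 405.6×288 + 1623.3×30.3 + 23.3×30.3
T ≈ 81.23 °C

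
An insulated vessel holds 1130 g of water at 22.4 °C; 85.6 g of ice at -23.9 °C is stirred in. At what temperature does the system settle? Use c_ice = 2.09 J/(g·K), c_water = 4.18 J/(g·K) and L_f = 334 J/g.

Setting the total heat transfer to zero:
warm ice to 0 °C: 85.6×2.09×(0 − (-23.9)) = 4275.8; latent heat to melt: 85.6×334 = 28590; warm the meltwater: 357.81 T; water: 4723.4(T − 22.4)
5081.2 T = 105804 − 32866 = 72938
T ≈ 14.35 °C. Since T > 0 °C, the all-ice-melts assumption holds.

T_f ≈ 14.4 °C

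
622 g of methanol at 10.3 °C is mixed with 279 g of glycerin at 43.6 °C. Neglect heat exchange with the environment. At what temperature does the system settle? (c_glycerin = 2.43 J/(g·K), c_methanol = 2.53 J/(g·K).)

T_f ≈ 20.3 °C

Set heat shed by the hot body equal to heat absorbed by the cold body:
279*2.43*(43.6 − T) = 622*2.53*(T − 10.3)
677.97(43.6 − T) = 1573.7(T − 10.3)
2251.6 T = 45768  ⇒  T ≈ 20.33 °C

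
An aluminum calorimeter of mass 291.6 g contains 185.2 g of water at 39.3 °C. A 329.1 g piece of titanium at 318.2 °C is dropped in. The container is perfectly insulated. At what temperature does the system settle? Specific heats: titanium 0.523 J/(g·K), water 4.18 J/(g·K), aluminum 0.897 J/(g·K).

T_f ≈ 79.0 °C

T_f = Σ m_i c_i T_i / Σ m_i c_i:
T_f = (172.12×318.2 + 774.14×39.3 + 261.57×39.3) / (172.12 + 774.14 + 261.57)
    = 95471 / 1207.8 ≈ 79.04 °C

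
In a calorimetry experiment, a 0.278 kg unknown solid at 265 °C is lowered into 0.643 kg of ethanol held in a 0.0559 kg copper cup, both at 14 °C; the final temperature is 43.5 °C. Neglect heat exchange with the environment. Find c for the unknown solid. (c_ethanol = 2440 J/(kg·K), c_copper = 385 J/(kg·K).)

c ≈ 762 J/(kg·K)

Net heat exchanged in the isolated system is zero:
0.278×c×(43.5 − 265) + 0.643×2440×(43.5 − 14) + 0.0559×385×(43.5 − 14) = 0
-61.58 c = -46918
c = -46918/-61.58 ≈ 761.9 J/(kg·K)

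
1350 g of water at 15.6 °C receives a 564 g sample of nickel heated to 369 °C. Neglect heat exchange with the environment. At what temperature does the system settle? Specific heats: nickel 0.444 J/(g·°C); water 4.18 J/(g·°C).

Set heat shed by the hot body equal to heat absorbed by the cold body:
564·0.444·(369 − T) = 1350·4.18·(T − 15.6)
250.42(369 − T) = 5643(T − 15.6)
5893.4 T = 180434  ⇒  T ≈ 30.62 °C

T_f ≈ 30.6 °C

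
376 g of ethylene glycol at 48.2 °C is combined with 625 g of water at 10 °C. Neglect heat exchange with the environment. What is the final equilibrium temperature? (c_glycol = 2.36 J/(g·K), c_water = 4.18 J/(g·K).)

T_f ≈ 19.7 °C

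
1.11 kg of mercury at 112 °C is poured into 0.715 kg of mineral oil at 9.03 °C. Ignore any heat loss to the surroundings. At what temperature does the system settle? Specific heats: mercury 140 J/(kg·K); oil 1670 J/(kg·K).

T_f ≈ 20.9 °C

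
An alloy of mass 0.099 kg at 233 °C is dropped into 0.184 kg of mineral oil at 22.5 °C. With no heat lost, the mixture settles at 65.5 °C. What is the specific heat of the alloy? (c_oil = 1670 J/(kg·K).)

c ≈ 797 J/(kg·K)

Energy conservation, ΣQ = 0:
0.099·c·(65.5 − 233) + 0.184·1670·(65.5 − 22.5) = 0
-16.58 c = -13213
c = -13213/-16.58 ≈ 796.8 J/(kg·K)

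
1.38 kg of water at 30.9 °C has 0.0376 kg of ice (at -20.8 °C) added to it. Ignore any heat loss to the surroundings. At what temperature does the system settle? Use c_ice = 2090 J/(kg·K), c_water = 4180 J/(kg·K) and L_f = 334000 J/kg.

T_f ≈ 27.7 °C

Energy balance with sensible and latent terms:
ice -20.8→0 °C: 0.0376·2090·20.8 = 1634.5
  fusion: m_ice L_f = 0.0376·334000 = 12558
  warm the meltwater: 157.17 T
  water cools: 1.38·4180·(T − 30.9) = 5768.4(T − 30.9)
5925.6 T = 178244 − 14193 = 164051
T ≈ 27.69 °C. Since T > 0 °C, the all-ice-melts assumption holds.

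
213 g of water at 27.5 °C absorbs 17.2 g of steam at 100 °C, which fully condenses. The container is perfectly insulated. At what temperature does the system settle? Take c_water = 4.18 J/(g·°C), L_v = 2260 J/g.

T_f ≈ 73.3 °C

Energy balance with sensible and latent terms:
steam→water at 100 °C releases m L_v = 17.2×2260 = 38872; condensed water 100 °C→T: 71.9(T − 100); water warms: 213×4.18×(T − 27.5) = 890.34(T − 27.5)
962.24 T = 38872 + 7189.6 + 24484 = 70546
T ≈ 73.31 °C (< 100 °C, so full condensation is consistent).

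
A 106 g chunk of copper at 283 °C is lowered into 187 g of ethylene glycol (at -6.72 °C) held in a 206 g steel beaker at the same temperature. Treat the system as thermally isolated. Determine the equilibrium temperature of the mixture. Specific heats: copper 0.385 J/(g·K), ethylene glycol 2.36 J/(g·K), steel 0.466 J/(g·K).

T_f ≈ 13.7 °C

Energy conservation, ΣQ = 0:
106·0.385·(T − 283) + 187·2.36·(T − (-6.72)) + 206·0.466·(T − (-6.72)) = 0
40.81(T − 283) + 441.32(T − (-6.72)) + 96(T − (-6.72)) = 0
(40.81 + 441.32 + 96) T = 40.81·283 + 441.32·(-6.72) + 96·(-6.72)
T = 7938.5/578.13 ≈ 13.73 °C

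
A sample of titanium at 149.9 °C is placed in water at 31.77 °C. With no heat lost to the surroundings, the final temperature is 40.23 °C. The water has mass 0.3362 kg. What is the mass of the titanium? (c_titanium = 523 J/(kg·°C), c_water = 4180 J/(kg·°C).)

m ≈ 0.207 kg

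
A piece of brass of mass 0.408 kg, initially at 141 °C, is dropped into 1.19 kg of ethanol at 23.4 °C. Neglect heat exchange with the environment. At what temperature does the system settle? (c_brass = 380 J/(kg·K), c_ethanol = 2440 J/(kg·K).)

Heat lost by the brass equals heat gained by the ethanol:
0.408·380·(141 − T) = 1.19·2440·(T − 23.4)
155.04(141 − T) = 2903.6(T − 23.4)
3058.6 T = 89805  ⇒  T ≈ 29.36 °C

T_f ≈ 29.4 °C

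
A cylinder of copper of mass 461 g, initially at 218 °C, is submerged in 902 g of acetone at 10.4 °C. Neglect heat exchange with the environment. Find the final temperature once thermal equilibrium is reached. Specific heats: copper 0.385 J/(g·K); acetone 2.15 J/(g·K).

Net heat exchanged in the isolated system is zero:
461×0.385×(T − 218) + 902×2.15×(T − 10.4) = 0
177.49(T − 218) + 1939.3(T − 10.4) = 0
(177.49 + 1939.3) T = 177.49×218 + 1939.3×10.4
T = 58860 / 2116.8 = 27.8 °C

T_f ≈ 27.8 °C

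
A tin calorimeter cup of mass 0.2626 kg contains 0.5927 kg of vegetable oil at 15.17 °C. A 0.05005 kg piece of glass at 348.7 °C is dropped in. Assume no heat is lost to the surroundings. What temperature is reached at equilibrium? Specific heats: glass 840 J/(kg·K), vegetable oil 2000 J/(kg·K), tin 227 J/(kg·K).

T_f ≈ 26.1 °C

Net heat exchanged in the isolated system is zero:
0.05005*840*(T − 348.7) + 0.5927*2000*(T − 15.17) + 0.2626*227*(T − 15.17) = 0
1287.1 T = 33547
T = 33547 / 1287.1 = 26.1 °C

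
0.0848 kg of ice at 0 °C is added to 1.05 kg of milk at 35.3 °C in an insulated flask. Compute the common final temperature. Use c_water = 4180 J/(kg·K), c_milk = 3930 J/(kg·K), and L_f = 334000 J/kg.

Sum of m c ΔT and latent-heat terms is zero:
latent heat to melt: 0.0848×334000 = 28323; warm the meltwater: 354.46 T; milk cools: 1.05×3930×(T − 35.3) = 4126.5(T − 35.3)
4481 T = 145665 − 28323 = 117342
T ≈ 26.19 °C (positive, so assuming full melt was valid).

T_f ≈ 26.2 °C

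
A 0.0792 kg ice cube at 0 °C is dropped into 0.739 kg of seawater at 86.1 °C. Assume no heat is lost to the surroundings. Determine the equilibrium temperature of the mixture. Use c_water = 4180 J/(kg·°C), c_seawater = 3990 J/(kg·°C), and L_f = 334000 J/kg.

T_f ≈ 69.3 °C

Conservation of energy gives ΣQ = 0:
fusion: m_ice L_f = 0.0792×334000 = 26453; meltwater 0→T: 0.0792×4180×T = 331.06 T; seawater cools: 0.739×3990×(T − 86.1) = 2948.6(T − 86.1)
3279.7 T = 253875 − 26453 = 227423
T ≈ 69.34 °C (positive, so assuming full melt was valid).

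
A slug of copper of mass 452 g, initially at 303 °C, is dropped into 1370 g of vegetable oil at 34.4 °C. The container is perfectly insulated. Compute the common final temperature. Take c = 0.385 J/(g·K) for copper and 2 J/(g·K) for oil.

T_f ≈ 50.4 °C

Setting the total heat transfer to zero:
452×0.385×(T − 303) + 1370×2×(T − 34.4) = 0
2914 T = 146984
T ≈ 50.44 °C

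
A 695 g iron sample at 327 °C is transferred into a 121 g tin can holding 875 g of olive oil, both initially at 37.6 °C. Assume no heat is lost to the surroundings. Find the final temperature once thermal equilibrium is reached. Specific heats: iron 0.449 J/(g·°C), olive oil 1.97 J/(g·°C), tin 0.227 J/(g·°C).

T_f ≈ 81.4 °C

Setting the total heat transfer to zero:
695×0.449×(T − 327) + 875×1.97×(T − 37.6) + 121×0.227×(T − 37.6) = 0
2063.3 T = 167888
T ≈ 81.37 °C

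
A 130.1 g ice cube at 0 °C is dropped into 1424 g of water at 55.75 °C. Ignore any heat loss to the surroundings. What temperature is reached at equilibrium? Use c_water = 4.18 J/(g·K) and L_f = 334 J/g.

Energy balance with sensible and latent terms:
melt ice: 130.1·334 = 43453; warm the meltwater: 543.82 T; water cools: 1424·4.18·(T − 55.75) = 5952.3(T − 55.75)
6496.1 T = 331842 − 43453 = 288388
T ≈ 44.39 °C (positive, so assuming full melt was valid).

T_f ≈ 44.4 °C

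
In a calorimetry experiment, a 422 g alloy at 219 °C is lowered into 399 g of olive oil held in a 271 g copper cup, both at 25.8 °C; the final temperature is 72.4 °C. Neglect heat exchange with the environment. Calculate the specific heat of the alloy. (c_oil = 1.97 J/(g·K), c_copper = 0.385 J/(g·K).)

c ≈ 0.671 J/(g·K)

Conservation of energy gives ΣQ = 0:
422·c·(72.4 − 219) + 399·1.97·(72.4 − 25.8) + 271·0.385·(72.4 − 25.8) = 0
-61865 c = -41491
c = -41491/-61865 ≈ 0.6707 J/(g·K)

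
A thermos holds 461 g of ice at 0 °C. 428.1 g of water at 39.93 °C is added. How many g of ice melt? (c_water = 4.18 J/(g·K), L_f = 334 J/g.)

m_melted ≈ 214 g

Heat available from the water dropping to 0 °C: 428.1·4.18·39.93 = 71453 J.
Fully melting the ice requires m_ice L_f = 461·334 = 153974 J.
That's not enough to melt it all — equilibrium is at 0 °C with ice remaining.
m_melt = 71453 / L_f = 213.9 g.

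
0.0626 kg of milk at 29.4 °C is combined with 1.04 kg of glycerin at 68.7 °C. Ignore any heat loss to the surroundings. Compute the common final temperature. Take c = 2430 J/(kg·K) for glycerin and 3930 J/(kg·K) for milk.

T_f ≈ 65.2 °C

Heat gained plus heat lost sum to zero:
1.04*2430*(T − 68.7) + 0.0626*3930*(T − 29.4) = 0
2527.2(T − 68.7) + 246.02(T − 29.4) = 0
2773.2 T = 180852
T = 180852/2773.2 ≈ 65.21 °C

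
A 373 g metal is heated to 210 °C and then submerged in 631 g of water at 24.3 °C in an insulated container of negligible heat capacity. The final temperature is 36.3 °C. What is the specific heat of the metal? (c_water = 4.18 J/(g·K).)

c ≈ 0.489 J/(g·K)

Conservation of energy gives ΣQ = 0:
373·c·(36.3 − 210) + 631·4.18·(36.3 − 24.3) = 0
-64790 c = -31651
c = -31651/-64790 ≈ 0.4885 J/(g·K)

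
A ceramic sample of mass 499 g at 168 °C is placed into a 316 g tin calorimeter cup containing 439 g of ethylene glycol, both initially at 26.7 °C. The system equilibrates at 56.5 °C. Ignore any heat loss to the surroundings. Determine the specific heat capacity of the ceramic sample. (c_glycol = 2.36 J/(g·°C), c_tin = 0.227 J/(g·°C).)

c ≈ 0.593 J/(g·°C)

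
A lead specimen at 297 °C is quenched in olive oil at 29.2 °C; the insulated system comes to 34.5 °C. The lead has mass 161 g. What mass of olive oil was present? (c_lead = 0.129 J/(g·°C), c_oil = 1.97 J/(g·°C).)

Heat gained plus heat lost sum to zero:
161·0.129·(34.5 − 297) + m·1.97·(34.5 − 29.2) = 0
10.44 m = 5451.9
m = 5451.9/10.44 ≈ 522.2 g

m ≈ 522 g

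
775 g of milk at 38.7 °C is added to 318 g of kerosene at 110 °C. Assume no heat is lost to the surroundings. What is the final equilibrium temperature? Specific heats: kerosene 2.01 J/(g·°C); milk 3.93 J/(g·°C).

T_f ≈ 51.1 °C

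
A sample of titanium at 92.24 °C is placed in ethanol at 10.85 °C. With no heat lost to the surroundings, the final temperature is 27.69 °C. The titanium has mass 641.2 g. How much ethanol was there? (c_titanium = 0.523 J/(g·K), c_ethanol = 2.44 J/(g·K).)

Setting the total heat transfer to zero:
641.2·0.523·(27.69 − 92.24) + m·2.44·(27.69 − 10.85) = 0
41.09 m = 21647
m = 21647/41.09 ≈ 526.8 g

m ≈ 527 g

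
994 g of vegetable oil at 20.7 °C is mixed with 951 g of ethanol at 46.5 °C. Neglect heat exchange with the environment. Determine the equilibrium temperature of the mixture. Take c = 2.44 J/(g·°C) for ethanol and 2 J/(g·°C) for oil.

T_f ≈ 34.6 °C

T_f = Σ m_i c_i T_i / Σ m_i c_i:
T_f = (2320.4·46.5 + 1988·20.7) / (2320.4 + 1988)
    = 149052 / 4308.4 ≈ 34.60 °C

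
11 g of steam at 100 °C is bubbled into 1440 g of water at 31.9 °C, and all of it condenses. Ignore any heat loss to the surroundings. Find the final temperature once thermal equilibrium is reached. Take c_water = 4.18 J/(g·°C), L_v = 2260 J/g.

Heat gained plus heat lost sum to zero:
latent heat released on condensation: 11·2260 = 24860; condensed water 100 °C→T: 45.98(T − 100); water warms: 1440·4.18·(T − 31.9) = 6019.2(T − 31.9)
6065.2 T = 24860 + 4598 + 192012 = 221470
T ≈ 36.52 °C (< 100 °C, so full condensation is consistent).

T_f ≈ 36.5 °C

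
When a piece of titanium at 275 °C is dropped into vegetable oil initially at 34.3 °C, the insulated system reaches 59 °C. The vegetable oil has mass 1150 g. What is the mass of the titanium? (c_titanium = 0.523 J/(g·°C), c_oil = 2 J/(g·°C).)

Heat lost by the titanium = heat gained by the oil:
m×0.523×(275 − 59) = 1150×2×(59 − 34.3)
112.97 m = 56810  ⇒  m ≈ 502.9 g

m ≈ 503 g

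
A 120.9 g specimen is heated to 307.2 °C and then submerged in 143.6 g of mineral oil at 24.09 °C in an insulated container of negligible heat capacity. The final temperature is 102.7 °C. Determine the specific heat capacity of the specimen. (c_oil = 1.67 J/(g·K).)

c ≈ 0.762 J/(g·K)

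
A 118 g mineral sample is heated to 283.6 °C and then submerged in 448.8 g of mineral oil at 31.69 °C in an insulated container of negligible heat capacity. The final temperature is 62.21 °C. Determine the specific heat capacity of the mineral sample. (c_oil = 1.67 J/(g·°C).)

m_s c (T_s − T_f) = m_oil c_oil (T_f − T_0):
118·c·(283.6 − 62.21) = 448.8·1.67·(62.21 − 31.69)
26124 c = 22875  ⇒  c ≈ 0.8756 J/(g·°C)

c ≈ 0.876 J/(g·°C)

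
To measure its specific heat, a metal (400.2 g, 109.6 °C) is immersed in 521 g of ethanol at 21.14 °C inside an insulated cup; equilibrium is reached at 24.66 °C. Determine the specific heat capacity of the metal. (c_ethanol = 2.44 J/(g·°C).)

m_s c (T_s − T_f) = m_ethanol c_ethanol (T_f − T_0):
400.2·c·(109.6 − 24.66) = 521·2.44·(24.66 − 21.14)
33993 c = 4474.8  ⇒  c ≈ 0.1316 J/(g·°C)

c ≈ 0.132 J/(g·°C)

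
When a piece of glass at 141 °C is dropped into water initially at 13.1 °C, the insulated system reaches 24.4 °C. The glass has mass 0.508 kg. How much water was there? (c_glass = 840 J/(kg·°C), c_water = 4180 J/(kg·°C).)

Heat lost by the glass = heat gained by the water:
0.508×840×(141 − 24.4) = m×4180×(24.4 − 13.1)
47234 m = 49756  ⇒  m ≈ 1.053 kg

m ≈ 1.05 kg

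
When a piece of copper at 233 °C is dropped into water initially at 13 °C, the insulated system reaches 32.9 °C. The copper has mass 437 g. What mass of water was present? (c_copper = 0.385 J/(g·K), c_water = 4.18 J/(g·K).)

m ≈ 405 g

Heat gained plus heat lost sum to zero:
437·0.385·(32.9 − 233) + m·4.18·(32.9 − 13) = 0
83.18 m = 33666
m = 33666/83.18 ≈ 404.7 g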